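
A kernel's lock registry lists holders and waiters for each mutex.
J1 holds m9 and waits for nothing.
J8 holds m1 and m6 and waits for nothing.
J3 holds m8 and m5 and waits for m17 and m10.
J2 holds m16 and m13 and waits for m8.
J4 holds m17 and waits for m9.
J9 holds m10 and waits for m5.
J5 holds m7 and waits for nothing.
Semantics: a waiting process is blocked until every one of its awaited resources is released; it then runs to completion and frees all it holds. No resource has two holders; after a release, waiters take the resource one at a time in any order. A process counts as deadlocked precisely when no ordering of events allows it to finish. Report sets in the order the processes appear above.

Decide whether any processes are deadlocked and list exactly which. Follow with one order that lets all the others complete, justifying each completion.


Deadlocked set: J3, J2 and J9.
Key observation: the wait chain closes on itself along J3 -> J9 -> J3; J2 waits into the deadlock from upstream.
The rest can finish in the order J5, J1, J8, J4.
Check, step by step:
  J5 waits on nothing -> runs at once and releases m7
  J1 waits on nothing -> runs at once and releases m9
  J8 waits on nothing -> runs at once and releases m1 and m6
  J4 waits on m9 — all released -> runs and releases m17


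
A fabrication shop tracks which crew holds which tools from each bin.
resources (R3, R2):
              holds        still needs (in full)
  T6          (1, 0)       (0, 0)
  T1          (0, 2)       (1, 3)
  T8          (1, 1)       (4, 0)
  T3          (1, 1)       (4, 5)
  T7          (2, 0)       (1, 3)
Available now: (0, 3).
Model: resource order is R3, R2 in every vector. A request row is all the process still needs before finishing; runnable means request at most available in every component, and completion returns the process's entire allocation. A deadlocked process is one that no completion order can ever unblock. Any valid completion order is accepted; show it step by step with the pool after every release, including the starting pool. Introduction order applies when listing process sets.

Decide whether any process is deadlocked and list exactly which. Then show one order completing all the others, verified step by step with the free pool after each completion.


The deadlocked set is T8 and T3.
Key observation: R3 is the bottleneck — with T6, T1, T7 done the pool holds (3, 5), short of every remaining need.
One completion order for the rest: T6, T1, T7. Step-by-step check:
  pool = (0, 3)
  T6 needs (0, 0) <= (0, 3) -> finishes; pool += (1, 0) = (1, 3)
  T1 needs (1, 3) <= (1, 3) -> finishes; pool += (0, 2) = (1, 5)
  T7 needs (1, 3) <= (1, 5) -> finishes; pool += (2, 0) = (3, 5)
None of the blocked processes ever fits:
  blocked: T8 wants (4, 0), pool (3, 5) — not enough R3
  blocked: T3 wants (4, 5), pool (3, 5) — not enough R3


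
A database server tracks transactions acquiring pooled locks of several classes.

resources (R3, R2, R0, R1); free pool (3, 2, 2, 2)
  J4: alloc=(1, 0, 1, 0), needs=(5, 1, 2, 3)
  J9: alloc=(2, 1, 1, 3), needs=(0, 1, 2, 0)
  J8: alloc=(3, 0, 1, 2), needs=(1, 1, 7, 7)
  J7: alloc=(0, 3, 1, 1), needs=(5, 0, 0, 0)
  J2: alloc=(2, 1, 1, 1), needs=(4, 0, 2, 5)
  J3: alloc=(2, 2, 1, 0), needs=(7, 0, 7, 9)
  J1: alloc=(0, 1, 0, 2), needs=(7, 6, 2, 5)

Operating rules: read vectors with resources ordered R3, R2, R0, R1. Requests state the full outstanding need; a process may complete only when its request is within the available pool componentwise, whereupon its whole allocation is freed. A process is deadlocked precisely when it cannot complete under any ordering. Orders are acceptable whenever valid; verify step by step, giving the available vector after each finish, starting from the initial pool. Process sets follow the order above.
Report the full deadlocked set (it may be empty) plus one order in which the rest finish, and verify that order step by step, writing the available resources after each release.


The deadlocked set is J8 and J3.
Key observation: J9, J2, J4, J7, J1 can finish, but then (8, 8, 6, 9) is all there is, and the blocked group's R0 demands exceed it.
The rest can finish in the order J9, J2, J4, J7, J1. Step-by-step check:
  pool = (3, 2, 2, 2)
  J9 needs (0, 1, 2, 0) <= (3, 2, 2, 2) -> finishes; pool += (2, 1, 1, 3) = (5, 3, 3, 5)
  J2 needs (4, 0, 2, 5) <= (5, 3, 3, 5) -> finishes; pool += (2, 1, 1, 1) = (7, 4, 4, 6)
  J4 needs (5, 1, 2, 3) <= (7, 4, 4, 6) -> finishes; pool += (1, 0, 1, 0) = (8, 4, 5, 6)
  J7 needs (5, 0, 0, 0) <= (8, 4, 5, 6) -> finishes; pool += (0, 3, 1, 1) = (8, 7, 6, 7)
  J1 needs (7, 6, 2, 5) <= (8, 7, 6, 7) -> finishes; pool += (0, 1, 0, 2) = (8, 8, 6, 9)
The blocked processes can never fit:
  J8 still needs (1, 1, 7, 7) but only (8, 8, 6, 9) is free — short on R0
  J3 still needs (7, 0, 7, 9) but only (8, 8, 6, 9) is free — short on R0


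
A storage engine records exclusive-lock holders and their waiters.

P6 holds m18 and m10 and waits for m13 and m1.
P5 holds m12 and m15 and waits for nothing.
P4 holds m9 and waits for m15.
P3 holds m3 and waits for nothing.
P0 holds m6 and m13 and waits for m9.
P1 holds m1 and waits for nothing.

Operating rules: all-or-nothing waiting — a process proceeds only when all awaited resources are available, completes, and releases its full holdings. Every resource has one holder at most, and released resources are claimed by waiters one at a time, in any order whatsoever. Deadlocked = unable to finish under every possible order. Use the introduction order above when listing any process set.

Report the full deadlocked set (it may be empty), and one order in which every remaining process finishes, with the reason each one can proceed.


The deadlocked set is empty.
Key observation: every chain of waits terminates; starting from the processes that wait on nothing, all the rest unlock in turn.
The rest can finish in the order P1, P3, P5, P4, P0, P6.
Check, step by step:
  run P1 (it waits on nothing); releases m1
  run P3 (it waits on nothing); releases m3
  run P5 (it waits on nothing); releases m12 and m15
  run P4 (all its waits — m15 — are resolved); releases m9
  run P0 (all its waits — m9 — are resolved); releases m6 and m13
  run P6 (all its waits — m13 and m1 — are resolved); releases m18 and m10


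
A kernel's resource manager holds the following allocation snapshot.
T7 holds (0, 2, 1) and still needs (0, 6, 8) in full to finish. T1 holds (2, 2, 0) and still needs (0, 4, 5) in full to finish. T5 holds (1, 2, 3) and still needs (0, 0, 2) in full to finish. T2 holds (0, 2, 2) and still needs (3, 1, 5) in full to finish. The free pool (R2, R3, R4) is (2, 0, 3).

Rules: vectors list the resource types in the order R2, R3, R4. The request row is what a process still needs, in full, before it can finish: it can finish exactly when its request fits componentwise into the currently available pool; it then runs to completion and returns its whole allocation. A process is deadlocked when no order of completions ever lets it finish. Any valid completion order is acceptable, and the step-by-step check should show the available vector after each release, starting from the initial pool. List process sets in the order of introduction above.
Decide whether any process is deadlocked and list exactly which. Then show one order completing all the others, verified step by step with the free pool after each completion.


No process is deadlocked.
Key observation: there is always a runnable process — T5 first — so the state unwinds completely.
The rest can finish in the order T5, T2, T1, T7. Verifying each step:
  pool = (2, 0, 3)
  T5: need (0, 0, 2) fits (2, 0, 3); releases (1, 2, 3), pool now (3, 2, 6)
  T2: need (3, 1, 5) fits (3, 2, 6); releases (0, 2, 2), pool now (3, 4, 8)
  T1: need (0, 4, 5) fits (3, 4, 8); releases (2, 2, 0), pool now (5, 6, 8)
  T7: need (0, 6, 8) fits (5, 6, 8); releases (0, 2, 1), pool now (5, 8, 9)


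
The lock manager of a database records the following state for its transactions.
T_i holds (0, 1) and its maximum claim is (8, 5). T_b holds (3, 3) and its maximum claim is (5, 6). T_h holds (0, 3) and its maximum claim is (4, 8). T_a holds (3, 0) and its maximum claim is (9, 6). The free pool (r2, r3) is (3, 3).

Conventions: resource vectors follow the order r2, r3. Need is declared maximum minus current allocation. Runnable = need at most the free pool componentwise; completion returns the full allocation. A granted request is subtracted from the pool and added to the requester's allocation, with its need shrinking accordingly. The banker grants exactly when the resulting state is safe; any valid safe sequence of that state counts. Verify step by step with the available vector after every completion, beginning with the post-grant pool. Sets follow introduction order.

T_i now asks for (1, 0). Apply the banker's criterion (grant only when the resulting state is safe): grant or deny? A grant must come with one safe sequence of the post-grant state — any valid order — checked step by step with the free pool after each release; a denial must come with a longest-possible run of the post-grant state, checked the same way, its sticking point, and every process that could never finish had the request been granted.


DENY. Granting would leave the state unsafe.
Key observation: once T_b, T_h finish, the pool peaks at (5, 9) — and every remaining process still needs more r2 than that.
Pretend the grant happened; the run T_b, T_h goes as far as possible. Check, step by step:
  pool = (2, 3)
  run T_b (needs (2, 3), free (2, 3)); after release of (3, 3) the pool is (5, 6)
  run T_h (needs (4, 5), free (5, 6)); after release of (0, 3) the pool is (5, 9)
  T_i cannot run: need (7, 4) vs free (5, 9) (insufficient r2)
  T_a cannot run: need (6, 6) vs free (5, 9) (insufficient r2)
Processes that could never finish after the grant: T_i and T_a.


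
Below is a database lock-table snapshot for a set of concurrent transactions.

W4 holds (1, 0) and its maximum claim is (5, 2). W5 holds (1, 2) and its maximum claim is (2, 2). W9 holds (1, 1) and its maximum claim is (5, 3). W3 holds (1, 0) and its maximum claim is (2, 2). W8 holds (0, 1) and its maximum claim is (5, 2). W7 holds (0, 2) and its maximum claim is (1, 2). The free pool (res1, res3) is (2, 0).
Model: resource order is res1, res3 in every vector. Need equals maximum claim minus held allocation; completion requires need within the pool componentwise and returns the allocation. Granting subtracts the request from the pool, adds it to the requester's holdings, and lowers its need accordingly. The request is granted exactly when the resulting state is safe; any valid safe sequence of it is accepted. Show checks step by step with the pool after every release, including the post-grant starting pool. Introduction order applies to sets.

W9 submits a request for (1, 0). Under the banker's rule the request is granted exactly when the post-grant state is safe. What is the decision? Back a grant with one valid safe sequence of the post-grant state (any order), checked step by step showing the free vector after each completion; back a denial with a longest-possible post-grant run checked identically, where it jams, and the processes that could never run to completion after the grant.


GRANT. The post-grant state is safe; one safe sequence: W7, W3, W5, W9, W4, W8.
Key observation: with (1, 0) left after the transfer, W7 can run at once — the state stays safe.
Check on the post-grant state, step by step:
  pool = (1, 0)
  W7 needs (1, 0) <= (1, 0) -> finishes; pool += (0, 2) = (1, 2)
  W3 needs (1, 2) <= (1, 2) -> finishes; pool += (1, 0) = (2, 2)
  W5 needs (1, 0) <= (2, 2) -> finishes; pool += (1, 2) = (3, 4)
  W9 needs (3, 2) <= (3, 4) -> finishes; pool += (2, 1) = (5, 5)
  W4 needs (4, 2) <= (5, 5) -> finishes; pool += (1, 0) = (6, 5)
  W8 needs (5, 1) <= (6, 5) -> finishes; pool += (0, 1) = (6, 6)


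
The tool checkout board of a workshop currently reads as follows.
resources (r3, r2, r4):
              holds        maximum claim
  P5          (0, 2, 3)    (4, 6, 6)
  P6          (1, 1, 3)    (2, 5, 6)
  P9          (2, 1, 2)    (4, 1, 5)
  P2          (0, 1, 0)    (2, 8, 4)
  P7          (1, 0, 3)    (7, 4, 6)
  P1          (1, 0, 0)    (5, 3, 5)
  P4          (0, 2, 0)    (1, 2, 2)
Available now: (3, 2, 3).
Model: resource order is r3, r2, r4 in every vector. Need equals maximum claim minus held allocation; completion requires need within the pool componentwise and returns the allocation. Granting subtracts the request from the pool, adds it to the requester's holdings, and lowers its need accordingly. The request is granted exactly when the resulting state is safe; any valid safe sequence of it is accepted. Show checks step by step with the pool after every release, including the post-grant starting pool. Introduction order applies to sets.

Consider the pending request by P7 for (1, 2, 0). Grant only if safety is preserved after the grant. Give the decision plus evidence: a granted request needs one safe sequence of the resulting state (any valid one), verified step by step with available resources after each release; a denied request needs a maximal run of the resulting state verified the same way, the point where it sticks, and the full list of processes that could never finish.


GRANT — the state after the grant stays safe, e.g. via P4, P9, P1, P7, P5, P2, P6.
Key observation: (2, 0, 3) free after granting still covers P4 first, and each release covers the next.
Verifying the post-grant state step by step:
  pool = (2, 0, 3)
  P4: need (1, 0, 2) fits (2, 0, 3); releases (0, 2, 0), pool now (2, 2, 3)
  P9: need (2, 0, 3) fits (2, 2, 3); releases (2, 1, 2), pool now (4, 3, 5)
  P1: need (4, 3, 5) fits (4, 3, 5); releases (1, 0, 0), pool now (5, 3, 5)
  P7: need (5, 2, 3) fits (5, 3, 5); releases (2, 2, 3), pool now (7, 5, 8)
  P5: need (4, 4, 3) fits (7, 5, 8); releases (0, 2, 3), pool now (7, 7, 11)
  P2: need (2, 7, 4) fits (7, 7, 11); releases (0, 1, 0), pool now (7, 8, 11)
  P6: need (1, 4, 3) fits (7, 8, 11); releases (1, 1, 3), pool now (8, 9, 14)


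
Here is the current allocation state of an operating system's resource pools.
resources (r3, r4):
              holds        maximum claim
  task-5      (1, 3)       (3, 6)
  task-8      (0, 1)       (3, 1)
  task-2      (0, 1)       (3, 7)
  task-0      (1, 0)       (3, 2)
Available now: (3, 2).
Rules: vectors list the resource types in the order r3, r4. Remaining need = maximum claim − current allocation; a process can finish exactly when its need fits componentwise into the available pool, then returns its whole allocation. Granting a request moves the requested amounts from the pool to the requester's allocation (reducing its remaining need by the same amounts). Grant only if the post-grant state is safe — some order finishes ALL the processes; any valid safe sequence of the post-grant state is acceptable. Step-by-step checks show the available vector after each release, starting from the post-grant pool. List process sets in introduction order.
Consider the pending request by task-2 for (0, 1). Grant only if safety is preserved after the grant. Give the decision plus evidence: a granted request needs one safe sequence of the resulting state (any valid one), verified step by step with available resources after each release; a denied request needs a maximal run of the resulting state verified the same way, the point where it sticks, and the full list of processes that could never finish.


DENY: after the grant no complete ordering would exist.
Key observation: after task-8, task-0 complete, (4, 2) is the best the pool ever gets, yet each leftover process wants more r4.
After a pretend grant, a maximal execution: task-8, task-0 — then nothing else fits. Walking it through:
  pool = (3, 1)
  run task-8 (needs (3, 0), free (3, 1)); after release of (0, 1) the pool is (3, 2)
  run task-0 (needs (2, 2), free (3, 2)); after release of (1, 0) the pool is (4, 2)
  task-5 cannot run: need (2, 3) vs free (4, 2) (insufficient r4)
  task-2 cannot run: need (3, 5) vs free (4, 2) (insufficient r4)
Processes that could never finish after the grant: task-5 and task-2.


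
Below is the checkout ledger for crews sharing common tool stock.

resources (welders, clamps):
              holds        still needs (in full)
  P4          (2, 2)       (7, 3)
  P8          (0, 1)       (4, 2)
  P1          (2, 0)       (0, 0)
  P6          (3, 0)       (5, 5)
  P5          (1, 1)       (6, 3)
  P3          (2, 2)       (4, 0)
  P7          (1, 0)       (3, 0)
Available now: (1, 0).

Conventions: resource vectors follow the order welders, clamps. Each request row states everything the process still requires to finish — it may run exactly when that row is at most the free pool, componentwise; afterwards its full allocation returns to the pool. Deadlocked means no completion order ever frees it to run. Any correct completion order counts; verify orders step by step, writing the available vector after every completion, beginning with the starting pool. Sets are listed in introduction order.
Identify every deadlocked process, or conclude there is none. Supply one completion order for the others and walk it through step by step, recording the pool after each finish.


No process is deadlocked.
Key observation: no deadlock: P1 fits now, and the freed resources carry the rest through.
The rest can finish in the order P1, P7, P3, P8, P5, P4, P6. Check, step by step:
  pool = (1, 0)
  run P1 (needs (0, 0), free (1, 0)); after release of (2, 0) the pool is (3, 0)
  run P7 (needs (3, 0), free (3, 0)); after release of (1, 0) the pool is (4, 0)
  run P3 (needs (4, 0), free (4, 0)); after release of (2, 2) the pool is (6, 2)
  run P8 (needs (4, 2), free (6, 2)); after release of (0, 1) the pool is (6, 3)
  run P5 (needs (6, 3), free (6, 3)); after release of (1, 1) the pool is (7, 4)
  run P4 (needs (7, 3), free (7, 4)); after release of (2, 2) the pool is (9, 6)
  run P6 (needs (5, 5), free (9, 6)); after release of (3, 0) the pool is (12, 6)


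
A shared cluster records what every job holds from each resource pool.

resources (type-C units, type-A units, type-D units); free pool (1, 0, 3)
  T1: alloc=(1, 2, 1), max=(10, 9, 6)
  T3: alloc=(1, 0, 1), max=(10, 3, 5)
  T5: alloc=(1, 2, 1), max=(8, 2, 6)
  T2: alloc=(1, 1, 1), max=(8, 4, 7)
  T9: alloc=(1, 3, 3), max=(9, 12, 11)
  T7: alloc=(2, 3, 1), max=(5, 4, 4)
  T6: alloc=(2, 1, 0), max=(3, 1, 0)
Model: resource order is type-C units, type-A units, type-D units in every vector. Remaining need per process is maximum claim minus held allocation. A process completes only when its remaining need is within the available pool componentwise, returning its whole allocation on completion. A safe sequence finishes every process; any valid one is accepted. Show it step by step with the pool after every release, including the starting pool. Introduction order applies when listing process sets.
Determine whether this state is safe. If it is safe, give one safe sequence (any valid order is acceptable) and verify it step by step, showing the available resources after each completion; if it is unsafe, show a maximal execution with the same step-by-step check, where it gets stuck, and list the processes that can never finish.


The state is UNSAFE.
Key observation: type-C units is the bottleneck — with T6, T7 done the pool holds (5, 4, 4), short of every remaining need.
Going as far as possible: T6, T7; after that, nothing fits. Step-by-step check:
  pool = (1, 0, 3)
  T6: need (1, 0, 0) fits (1, 0, 3); releases (2, 1, 0), pool now (3, 1, 3)
  T7: need (3, 1, 3) fits (3, 1, 3); releases (2, 3, 1), pool now (5, 4, 4)
  blocked: T1 wants (9, 7, 5), pool (5, 4, 4) — not enough type-C units, type-A units and type-D units
  blocked: T3 wants (9, 3, 4), pool (5, 4, 4) — not enough type-C units
  blocked: T5 wants (7, 0, 5), pool (5, 4, 4) — not enough type-C units and type-D units
  blocked: T2 wants (7, 3, 6), pool (5, 4, 4) — not enough type-C units and type-D units
  blocked: T9 wants (8, 9, 8), pool (5, 4, 4) — not enough type-C units, type-A units and type-D units
Permanently blocked: T1, T3, T5, T2 and T9.


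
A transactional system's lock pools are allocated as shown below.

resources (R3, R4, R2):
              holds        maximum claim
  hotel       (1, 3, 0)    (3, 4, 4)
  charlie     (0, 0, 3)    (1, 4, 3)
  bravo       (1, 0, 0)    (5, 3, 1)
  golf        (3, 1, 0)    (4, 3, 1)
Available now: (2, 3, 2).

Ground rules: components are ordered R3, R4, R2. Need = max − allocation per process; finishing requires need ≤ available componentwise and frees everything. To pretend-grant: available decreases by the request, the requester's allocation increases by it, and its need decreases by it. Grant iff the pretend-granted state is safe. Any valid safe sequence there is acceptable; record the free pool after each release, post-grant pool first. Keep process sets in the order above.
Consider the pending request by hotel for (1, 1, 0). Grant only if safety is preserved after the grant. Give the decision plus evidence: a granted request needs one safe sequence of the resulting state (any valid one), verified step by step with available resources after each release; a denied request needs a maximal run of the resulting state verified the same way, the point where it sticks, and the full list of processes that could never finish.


DENY. Granting would leave the state unsafe.
Key observation: after golf, bravo the pool peaks at (5, 3, 2), and each blocked process is short somewhere: hotel on R2; charlie on R4.
After a pretend grant, a maximal execution: golf, bravo — then nothing else fits. Verifying each step:
  pool = (1, 2, 2)
  run golf (needs (1, 2, 1), free (1, 2, 2)); after release of (3, 1, 0) the pool is (4, 3, 2)
  run bravo (needs (4, 3, 1), free (4, 3, 2)); after release of (1, 0, 0) the pool is (5, 3, 2)
  hotel still needs (1, 0, 4) but only (5, 3, 2) is free — short on R2
  charlie still needs (1, 4, 0) but only (5, 3, 2) is free — short on R4
Processes that could never finish after the grant: hotel and charlie.


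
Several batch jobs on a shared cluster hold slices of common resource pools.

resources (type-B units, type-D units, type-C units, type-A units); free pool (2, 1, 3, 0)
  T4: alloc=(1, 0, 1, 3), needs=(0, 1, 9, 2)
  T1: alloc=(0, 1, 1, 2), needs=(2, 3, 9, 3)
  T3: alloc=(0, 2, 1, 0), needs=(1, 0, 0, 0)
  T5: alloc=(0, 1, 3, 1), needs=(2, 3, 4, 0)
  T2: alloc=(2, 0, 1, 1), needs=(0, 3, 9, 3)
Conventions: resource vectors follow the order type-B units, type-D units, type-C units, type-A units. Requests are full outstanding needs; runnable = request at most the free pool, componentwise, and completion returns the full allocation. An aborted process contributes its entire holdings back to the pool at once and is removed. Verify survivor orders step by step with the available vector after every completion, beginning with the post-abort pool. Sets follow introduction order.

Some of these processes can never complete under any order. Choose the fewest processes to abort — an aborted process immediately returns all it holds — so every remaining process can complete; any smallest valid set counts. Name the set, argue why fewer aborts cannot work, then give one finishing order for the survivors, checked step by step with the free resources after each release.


The answer: abort T4 and T1.
Key observation: no ordering could ever have run T2 before the abort of T4 and T1; with (1, 1, 2, 5) back in the pool it fits at step 3.
Minimality, checking each single-abort alternative: T4 alone leaves T1 blocked (short on type-C units); T1 alone leaves T4 blocked (short on type-C units); T3 alone leaves T4 blocked (short on type-C units and type-A units); T5 alone leaves T4 blocked (short on type-C units and type-A units); T2 alone leaves T4 blocked (short on type-C units).
Survivors finish in the order: T3, T5, T2. Walking it through (pool after the aborts first):
  pool = (3, 2, 5, 5)
  run T3 (needs (1, 0, 0, 0), free (3, 2, 5, 5)); after release of (0, 2, 1, 0) the pool is (3, 4, 6, 5)
  run T5 (needs (2, 3, 4, 0), free (3, 4, 6, 5)); after release of (0, 1, 3, 1) the pool is (3, 5, 9, 6)
  run T2 (needs (0, 3, 9, 3), free (3, 5, 9, 6)); after release of (2, 0, 1, 1) the pool is (5, 5, 10, 7)


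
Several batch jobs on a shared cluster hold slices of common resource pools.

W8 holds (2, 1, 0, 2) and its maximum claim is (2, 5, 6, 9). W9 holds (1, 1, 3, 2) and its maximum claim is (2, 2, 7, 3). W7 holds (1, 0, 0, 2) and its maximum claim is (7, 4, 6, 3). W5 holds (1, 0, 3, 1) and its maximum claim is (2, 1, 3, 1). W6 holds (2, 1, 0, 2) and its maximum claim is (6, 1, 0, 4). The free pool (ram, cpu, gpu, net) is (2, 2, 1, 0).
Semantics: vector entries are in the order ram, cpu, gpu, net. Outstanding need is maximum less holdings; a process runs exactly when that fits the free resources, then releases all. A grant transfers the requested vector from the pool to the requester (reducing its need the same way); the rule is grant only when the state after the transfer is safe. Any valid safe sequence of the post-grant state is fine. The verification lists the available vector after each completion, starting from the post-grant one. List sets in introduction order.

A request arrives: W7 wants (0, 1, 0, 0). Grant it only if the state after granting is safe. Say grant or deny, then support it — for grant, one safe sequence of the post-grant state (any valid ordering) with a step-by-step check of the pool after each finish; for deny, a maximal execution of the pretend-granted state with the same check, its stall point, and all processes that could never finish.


GRANT. The post-grant state is safe; one safe sequence: W5, W9, W6, W7, W8.
Key observation: granting shrinks the pool to (2, 1, 1, 0), yet W5 still fits and the chain goes through.
Step-by-step check of the post-grant state:
  pool = (2, 1, 1, 0)
  run W5 (needs (1, 1, 0, 0), free (2, 1, 1, 0)); after release of (1, 0, 3, 1) the pool is (3, 1, 4, 1)
  run W9 (needs (1, 1, 4, 1), free (3, 1, 4, 1)); after release of (1, 1, 3, 2) the pool is (4, 2, 7, 3)
  run W6 (needs (4, 0, 0, 2), free (4, 2, 7, 3)); after release of (2, 1, 0, 2) the pool is (6, 3, 7, 5)
  run W7 (needs (6, 3, 6, 1), free (6, 3, 7, 5)); after release of (1, 1, 0, 2) the pool is (7, 4, 7, 7)
  run W8 (needs (0, 4, 6, 7), free (7, 4, 7, 7)); after release of (2, 1, 0, 2) the pool is (9, 5, 7, 9)


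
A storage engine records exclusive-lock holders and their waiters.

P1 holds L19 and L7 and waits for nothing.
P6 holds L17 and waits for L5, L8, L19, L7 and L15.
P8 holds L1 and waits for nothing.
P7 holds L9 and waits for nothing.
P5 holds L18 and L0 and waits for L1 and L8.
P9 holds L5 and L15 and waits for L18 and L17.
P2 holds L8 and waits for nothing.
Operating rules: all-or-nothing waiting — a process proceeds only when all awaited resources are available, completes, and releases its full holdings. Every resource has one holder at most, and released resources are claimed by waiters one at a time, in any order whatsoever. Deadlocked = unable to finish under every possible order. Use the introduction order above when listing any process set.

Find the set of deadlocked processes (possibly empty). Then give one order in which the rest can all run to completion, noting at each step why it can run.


Deadlocked set: P6 and P9.
Key observation: along P6 -> P9 -> P6, each member waits on what the next one holds — a deadlock; no other process is dragged down with it.
The rest can finish in the order P2, P1, P8, P7, P5.
Step-by-step check:
  P2: no waits; runs immediately, freeing L8
  P1: no waits; runs immediately, freeing L19 and L7
  P8: no waits; runs immediately, freeing L1
  P7: no waits; runs immediately, freeing L9
  P5: everything it awaited (L1 and L8) is free; runs, freeing L18 and L0


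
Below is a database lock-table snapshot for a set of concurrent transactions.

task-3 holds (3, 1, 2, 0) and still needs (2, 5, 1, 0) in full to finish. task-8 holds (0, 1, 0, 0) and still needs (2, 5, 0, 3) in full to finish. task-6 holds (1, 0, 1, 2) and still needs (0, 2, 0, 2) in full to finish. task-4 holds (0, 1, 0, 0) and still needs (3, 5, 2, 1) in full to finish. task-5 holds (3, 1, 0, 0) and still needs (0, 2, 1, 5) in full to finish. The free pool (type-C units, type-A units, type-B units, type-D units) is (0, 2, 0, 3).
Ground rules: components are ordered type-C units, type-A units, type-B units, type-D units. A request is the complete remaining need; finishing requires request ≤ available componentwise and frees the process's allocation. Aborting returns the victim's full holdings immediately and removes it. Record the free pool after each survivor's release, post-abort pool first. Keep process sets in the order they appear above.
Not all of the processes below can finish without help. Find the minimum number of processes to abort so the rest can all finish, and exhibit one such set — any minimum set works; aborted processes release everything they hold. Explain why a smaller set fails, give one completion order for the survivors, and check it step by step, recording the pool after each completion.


Minimum abort set: task-3 and task-4.
Key observation: aborting task-3 and task-4 returns (3, 2, 2, 0), and task-8 — hopeless before — runs at step 3 with the returned capacity in the pool.
Minimality, checking each single-abort alternative: task-3 alone leaves task-8 blocked (short on type-A units); task-8 alone leaves task-3 blocked (short on type-A units); task-6 alone leaves task-3 blocked (short on type-A units); task-4 alone leaves task-3 blocked (short on type-A units); task-5 alone leaves task-3 blocked (short on type-A units).
Survivors finish in the order: task-6, task-5, task-8. Verifying each step (pool after the aborts first):
  pool = (3, 4, 2, 3)
  task-6: need (0, 2, 0, 2) fits (3, 4, 2, 3); releases (1, 0, 1, 2), pool now (4, 4, 3, 5)
  task-5: need (0, 2, 1, 5) fits (4, 4, 3, 5); releases (3, 1, 0, 0), pool now (7, 5, 3, 5)
  task-8: need (2, 5, 0, 3) fits (7, 5, 3, 5); releases (0, 1, 0, 0), pool now (7, 6, 3, 5)


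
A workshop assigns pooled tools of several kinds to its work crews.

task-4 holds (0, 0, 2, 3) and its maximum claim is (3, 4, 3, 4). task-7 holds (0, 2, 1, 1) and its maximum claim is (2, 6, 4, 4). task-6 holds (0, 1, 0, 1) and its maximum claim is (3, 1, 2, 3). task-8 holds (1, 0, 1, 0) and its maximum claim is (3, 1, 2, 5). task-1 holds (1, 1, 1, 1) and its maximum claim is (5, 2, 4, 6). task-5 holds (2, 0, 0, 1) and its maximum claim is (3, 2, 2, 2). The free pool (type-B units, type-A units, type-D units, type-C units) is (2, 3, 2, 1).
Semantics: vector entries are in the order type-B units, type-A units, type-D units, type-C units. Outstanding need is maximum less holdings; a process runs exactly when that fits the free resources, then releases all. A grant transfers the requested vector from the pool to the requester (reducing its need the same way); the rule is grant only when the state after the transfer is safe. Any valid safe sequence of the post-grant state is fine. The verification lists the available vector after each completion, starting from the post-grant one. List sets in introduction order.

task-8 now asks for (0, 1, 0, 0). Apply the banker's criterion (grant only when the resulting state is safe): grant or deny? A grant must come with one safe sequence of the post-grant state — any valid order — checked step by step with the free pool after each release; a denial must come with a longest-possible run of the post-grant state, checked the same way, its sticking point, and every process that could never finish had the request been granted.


DENY. Granting would leave the state unsafe.
Key observation: after task-5, task-6 the pool peaks at (4, 3, 2, 3), and each blocked process is short somewhere: task-4 on type-A units; task-7 on type-A units, type-D units; task-8 on type-C units; task-1 on type-D units, type-C units.
Pretend the grant happened; the run task-5, task-6 goes as far as possible. Check, step by step:
  pool = (2, 2, 2, 1)
  task-5 needs (1, 2, 2, 1) <= (2, 2, 2, 1) -> finishes; pool += (2, 0, 0, 1) = (4, 2, 2, 2)
  task-6 needs (3, 0, 2, 2) <= (4, 2, 2, 2) -> finishes; pool += (0, 1, 0, 1) = (4, 3, 2, 3)
  task-4 cannot run: need (3, 4, 1, 1) vs free (4, 3, 2, 3) (insufficient type-A units)
  task-7 cannot run: need (2, 4, 3, 3) vs free (4, 3, 2, 3) (insufficient type-A units and type-D units)
  task-8 cannot run: need (2, 0, 1, 5) vs free (4, 3, 2, 3) (insufficient type-C units)
  task-1 cannot run: need (4, 1, 3, 5) vs free (4, 3, 2, 3) (insufficient type-D units and type-C units)
Post-grant, the permanently blocked set is task-4, task-7, task-8 and task-1.


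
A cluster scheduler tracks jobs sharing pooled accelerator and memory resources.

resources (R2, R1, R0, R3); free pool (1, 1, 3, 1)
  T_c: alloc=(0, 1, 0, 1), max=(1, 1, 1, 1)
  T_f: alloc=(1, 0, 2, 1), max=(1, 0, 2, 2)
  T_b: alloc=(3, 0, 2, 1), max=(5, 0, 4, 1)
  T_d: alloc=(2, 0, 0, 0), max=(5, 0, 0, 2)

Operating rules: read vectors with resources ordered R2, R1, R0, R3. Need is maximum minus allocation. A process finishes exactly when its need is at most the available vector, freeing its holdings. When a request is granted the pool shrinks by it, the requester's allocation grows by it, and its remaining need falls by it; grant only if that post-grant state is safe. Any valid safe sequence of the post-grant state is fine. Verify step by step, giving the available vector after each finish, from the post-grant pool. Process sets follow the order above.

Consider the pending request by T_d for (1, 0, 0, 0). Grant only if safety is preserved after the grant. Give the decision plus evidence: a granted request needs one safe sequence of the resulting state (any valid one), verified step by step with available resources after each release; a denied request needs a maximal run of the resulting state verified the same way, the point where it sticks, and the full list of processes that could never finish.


DENY — the pretend-granted state is unsafe.
Key observation: R2 is the bottleneck — with T_f, T_c done the pool holds (1, 2, 5, 3), short of every remaining need.
Pretend the grant happened; the run T_f, T_c goes as far as possible. Check, step by step:
  pool = (0, 1, 3, 1)
  run T_f (needs (0, 0, 0, 1), free (0, 1, 3, 1)); after release of (1, 0, 2, 1) the pool is (1, 1, 5, 2)
  run T_c (needs (1, 0, 1, 0), free (1, 1, 5, 2)); after release of (0, 1, 0, 1) the pool is (1, 2, 5, 3)
  blocked: T_b wants (2, 0, 2, 0), pool (1, 2, 5, 3) — not enough R2
  blocked: T_d wants (2, 0, 0, 2), pool (1, 2, 5, 3) — not enough R2
Post-grant, the permanently blocked set is T_b and T_d.


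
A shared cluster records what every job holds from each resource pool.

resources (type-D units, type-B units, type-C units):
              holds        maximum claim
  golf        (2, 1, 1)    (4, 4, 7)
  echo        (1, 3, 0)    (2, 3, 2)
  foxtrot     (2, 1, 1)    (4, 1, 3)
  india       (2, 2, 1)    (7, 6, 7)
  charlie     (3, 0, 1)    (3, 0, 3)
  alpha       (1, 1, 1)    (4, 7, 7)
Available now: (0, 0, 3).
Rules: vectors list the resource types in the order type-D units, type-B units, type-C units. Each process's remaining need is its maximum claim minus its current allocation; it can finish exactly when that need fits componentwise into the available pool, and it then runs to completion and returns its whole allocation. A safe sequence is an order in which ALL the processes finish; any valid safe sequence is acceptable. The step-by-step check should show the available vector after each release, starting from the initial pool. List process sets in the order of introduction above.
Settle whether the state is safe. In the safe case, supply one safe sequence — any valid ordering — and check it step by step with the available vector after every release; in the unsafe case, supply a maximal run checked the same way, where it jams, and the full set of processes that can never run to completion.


UNSAFE — no complete ordering exists.
Key observation: charlie, echo, foxtrot can finish, but then (6, 4, 5) is all there is, and the blocked group's type-C units demands exceed it.
A maximal execution: charlie, echo, foxtrot — then nothing else fits. Check, step by step:
  pool = (0, 0, 3)
  charlie: need (0, 0, 2) fits (0, 0, 3); releases (3, 0, 1), pool now (3, 0, 4)
  echo: need (1, 0, 2) fits (3, 0, 4); releases (1, 3, 0), pool now (4, 3, 4)
  foxtrot: need (2, 0, 2) fits (4, 3, 4); releases (2, 1, 1), pool now (6, 4, 5)
  golf cannot run: need (2, 3, 6) vs free (6, 4, 5) (insufficient type-C units)
  india cannot run: need (5, 4, 6) vs free (6, 4, 5) (insufficient type-C units)
  alpha cannot run: need (3, 6, 6) vs free (6, 4, 5) (insufficient type-B units and type-C units)
Processes that can never finish: golf, india and alpha.


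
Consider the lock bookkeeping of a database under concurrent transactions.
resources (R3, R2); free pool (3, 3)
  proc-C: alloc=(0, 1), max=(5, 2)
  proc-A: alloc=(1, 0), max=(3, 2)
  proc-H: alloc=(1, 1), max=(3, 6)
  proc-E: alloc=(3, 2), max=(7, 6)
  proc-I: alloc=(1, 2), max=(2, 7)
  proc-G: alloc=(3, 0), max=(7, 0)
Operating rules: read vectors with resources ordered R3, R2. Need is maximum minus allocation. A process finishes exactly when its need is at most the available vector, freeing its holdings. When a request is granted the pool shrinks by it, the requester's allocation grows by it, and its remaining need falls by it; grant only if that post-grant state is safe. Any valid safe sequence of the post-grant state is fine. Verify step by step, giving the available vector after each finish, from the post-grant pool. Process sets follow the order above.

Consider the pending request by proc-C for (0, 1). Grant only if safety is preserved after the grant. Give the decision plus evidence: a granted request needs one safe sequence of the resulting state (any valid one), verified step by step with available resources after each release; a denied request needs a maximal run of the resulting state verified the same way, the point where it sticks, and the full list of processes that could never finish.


GRANT: granting preserves safety; a valid post-grant sequence is proc-A, proc-G, proc-C, proc-E, proc-I, proc-H.
Key observation: even at the reduced pool (3, 2), proc-A fits immediately, so safety survives the grant.
Check on the post-grant state, step by step:
  pool = (3, 2)
  proc-A: need (2, 2) fits (3, 2); releases (1, 0), pool now (4, 2)
  proc-G: need (4, 0) fits (4, 2); releases (3, 0), pool now (7, 2)
  proc-C: need (5, 0) fits (7, 2); releases (0, 2), pool now (7, 4)
  proc-E: need (4, 4) fits (7, 4); releases (3, 2), pool now (10, 6)
  proc-I: need (1, 5) fits (10, 6); releases (1, 2), pool now (11, 8)
  proc-H: need (2, 5) fits (11, 8); releases (1, 1), pool now (12, 9)


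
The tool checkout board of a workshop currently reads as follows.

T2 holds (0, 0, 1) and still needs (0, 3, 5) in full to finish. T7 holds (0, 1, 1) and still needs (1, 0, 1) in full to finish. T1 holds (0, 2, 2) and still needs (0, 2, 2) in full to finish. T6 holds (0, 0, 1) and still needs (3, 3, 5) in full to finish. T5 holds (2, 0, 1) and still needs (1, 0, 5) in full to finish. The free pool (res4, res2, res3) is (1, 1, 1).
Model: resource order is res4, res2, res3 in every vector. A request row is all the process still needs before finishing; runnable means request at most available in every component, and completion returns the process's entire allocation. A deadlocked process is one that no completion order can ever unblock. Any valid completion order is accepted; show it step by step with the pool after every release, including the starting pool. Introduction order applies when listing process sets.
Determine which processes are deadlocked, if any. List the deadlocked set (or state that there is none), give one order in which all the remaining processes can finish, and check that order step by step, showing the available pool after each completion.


The deadlocked set is T2, T6 and T5.
Key observation: even finishing T7, T1 leaves just (1, 4, 4) free — too little res3 for any of the remaining processes.
One completion order for the rest: T7, T1. Check, step by step:
  pool = (1, 1, 1)
  T7 needs (1, 0, 1) <= (1, 1, 1) -> finishes; pool += (0, 1, 1) = (1, 2, 2)
  T1 needs (0, 2, 2) <= (1, 2, 2) -> finishes; pool += (0, 2, 2) = (1, 4, 4)
The stuck group stays short no matter what:
  T2 cannot run: need (0, 3, 5) vs free (1, 4, 4) (insufficient res3)
  T6 cannot run: need (3, 3, 5) vs free (1, 4, 4) (insufficient res4 and res3)
  T5 cannot run: need (1, 0, 5) vs free (1, 4, 4) (insufficient res3)
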